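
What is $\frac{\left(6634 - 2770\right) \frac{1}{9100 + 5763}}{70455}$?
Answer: $\frac{184}{49865365} \approx 3.6899 \cdot 10^{-6}$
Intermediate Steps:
$\frac{\left(6634 - 2770\right) \frac{1}{9100 + 5763}}{70455} = \frac{3864}{14863} \cdot \frac{1}{70455} = \frac{184}{49865365}$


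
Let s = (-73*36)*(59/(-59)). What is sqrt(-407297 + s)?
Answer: I*sqrt(404669) ≈ 636.14*I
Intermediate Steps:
s = 2628 (s = -155052*(-1)/59 = -2628*(-1) = 2628)
sqrt(-407297 + s) = sqrt(-407297 + 2628) = sqrt(-404669) = I*sqrt(404669)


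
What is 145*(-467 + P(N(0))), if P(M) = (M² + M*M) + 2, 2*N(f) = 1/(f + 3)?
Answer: -1213505/18 ≈ -67417.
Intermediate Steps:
N(f) = 1/(2*(3 + f)) (N(f) = 1/(2*(f + 3)) = 1/(2*(3 + f)))
P(M) = 2 + 2*M² (P(M) = (M² + M²) + 2 = 2*M² + 2 = 2 + 2*M²)
145*(-467 + P(N(0))) = 145*(-467 + (2 + 2*(1/(2*(3 + 0)))²)) = 145*(-467 + (2 + 2*((½)/3)²)) = 145*(-467 + (2 + 2*((½)*(⅓))²)) = 145*(-467 + (2 + 2*(⅙)²)) = 145*(-467 + (2 + 2*(1/36))) = 145*(-467 + (2 + 1/18)) = 145*(-467 + 37/18) = 145*(-8369/18) = -1213505/18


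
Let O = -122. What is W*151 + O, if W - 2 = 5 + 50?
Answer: 8485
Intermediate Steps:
W = 57 (W = 2 + (5 + 50) = 2 + 55 = 57)
W*151 + O = 57*151 - 122 = 8607 - 122 = 8485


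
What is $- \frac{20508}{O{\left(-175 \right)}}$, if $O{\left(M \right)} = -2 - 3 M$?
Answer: $- \frac{20508}{523} \approx -39.212$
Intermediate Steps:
$- \frac{20508}{O{\left(-175 \right)}} = - \frac{20508}{-2 - -525} = - \frac{20508}{-2 + 525} = - \frac{20508}{523}$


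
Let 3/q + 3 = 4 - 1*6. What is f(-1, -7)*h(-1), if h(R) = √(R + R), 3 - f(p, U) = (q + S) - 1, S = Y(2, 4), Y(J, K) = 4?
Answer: 3*I*√2/5 ≈ 0.84853*I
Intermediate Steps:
q = -⅗ (q = 3/(-3 + (4 - 1*6)) = 3/(-3 + (4 - 6)) = 3/(-3 - 2) = 3/(-5) = 3*(-⅕) = -⅗ ≈ -0.60000)
S = 4
f(p, U) = ⅗ (f(p, U) = 3 - ((-⅗ + 4) - 1) = 3 - (17/5 - 1) = 3 - 1*12/5 = 3 - 12/5 = ⅗)
h(R) = √2*√R (h(R) = √(2*R) = √2*√R)
f(-1, -7)*h(-1) = 3*(√2*√(-1))/5 = 3*(√2*I)/5 = 3*(I*√2)/5 = 3*I*√2/5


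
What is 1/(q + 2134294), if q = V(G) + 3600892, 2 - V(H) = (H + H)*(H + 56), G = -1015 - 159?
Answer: 1/3110124 ≈ 3.2153e-7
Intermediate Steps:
G = -1174
V(H) = 2 - 2*H*(56 + H) (V(H) = 2 - (H + H)*(H + 56) = 2 - 2*H*(56 + H))
q = 975830 (q = (2 - 112*(-1174) - 2*(-1174)**2) + 3600892 = (2 + 131488 - 2*1378276) + 3600892 = (2 + 131488 - 2756552) + 3600892 = -2625062 + 3600892 = 975830)
1/(q + 2134294) = 1/(975830 + 2134294) = 1/3110124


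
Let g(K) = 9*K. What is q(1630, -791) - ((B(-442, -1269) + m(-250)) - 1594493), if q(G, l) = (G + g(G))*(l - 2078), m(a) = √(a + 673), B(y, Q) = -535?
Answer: -45169672 - 3*√47 ≈ -4.5170e+7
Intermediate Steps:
m(a) = √(673 + a)
q(G, l) = 10*G*(-2078 + l) (q(G, l) = (G + 9*G)*(l - 2078) = (10*G)*(-2078 + l) = 10*G*(-2078 + l))
q(1630, -791) - ((B(-442, -1269) + m(-250)) - 1594493) = 10*1630*(-2078 - 791) - ((-535 + √(673 - 250)) - 1594493) = 10*1630*(-2869) - ((-535 + √423) - 1594493) = -46764700 - ((-535 + 3*√47) - 1594493) = -46764700 - (-1595028 + 3*√47) = -46764700 + (1595028 - 3*√47) = -45169672 - 3*√47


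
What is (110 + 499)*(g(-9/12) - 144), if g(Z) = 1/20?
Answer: -1753311/20 ≈ -87666.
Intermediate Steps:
g(Z) = 1/20
(110 + 499)*(g(-9/12) - 144) = (110 + 499)*(1/20 - 144) = 609*(-2879/20) = -1753311/20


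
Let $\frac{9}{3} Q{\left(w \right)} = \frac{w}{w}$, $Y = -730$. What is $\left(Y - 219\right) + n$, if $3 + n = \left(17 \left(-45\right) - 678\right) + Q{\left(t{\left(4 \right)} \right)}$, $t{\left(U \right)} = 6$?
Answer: $- \frac{7184}{3} \approx -2394.7$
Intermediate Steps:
$Q{\left(w \right)} = \frac{1}{3}$ ($Q{\left(w \right)} = \frac{w \frac{1}{w}}{3} = \frac{1}{3} \cdot 1 = \frac{1}{3}$)
$n = - \frac{4337}{3}$ ($n = -3 + \left(\left(17 \left(-45\right) - 678\right) + \frac{1}{3}\right) = -3 + \left(\left(-765 - 678\right) + \frac{1}{3}\right) = -3 + \left(-1443 + \frac{1}{3}\right) = -3 - \frac{4328}{3} = - \frac{4337}{3} \approx -1445.7$)
$\left(Y - 219\right) + n = \left(-730 - 219\right) - \frac{4337}{3} = -949 - \frac{4337}{3} = - \frac{7184}{3}$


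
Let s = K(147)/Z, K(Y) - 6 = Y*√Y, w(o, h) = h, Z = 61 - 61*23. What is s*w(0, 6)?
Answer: -18/671 - 3087*√3/671 ≈ -7.9953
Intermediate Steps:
Z = -1342 (Z = 61 - 1403 = -1342)
K(Y) = 6 + Y^(3/2) (K(Y) = 6 + Y*√Y = 6 + Y^(3/2))
s = -3/671 - 1029*√3/1342 (s = (6 + 147^(3/2))/(-1342) = (6 + 1029*√3)*(-1/1342) = -3/671 - 1029*√3/1342 ≈ -1.3325)
s*w(0, 6) = (-3/671 - 1029*√3/1342)*6 = -18/671 - 3087*√3/671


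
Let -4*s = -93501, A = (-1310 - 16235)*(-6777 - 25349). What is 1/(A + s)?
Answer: 4/2254696181 ≈ 1.7741e-9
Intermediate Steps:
A = 563650670 (A = -17545*(-32126) = 563650670)
s = 93501/4 (s = -¼*(-93501) = 93501/4 ≈ 23375.)
1/(A + s) = 1/(563650670 + 93501/4) = 1/(2254696181/4) = 4/2254696181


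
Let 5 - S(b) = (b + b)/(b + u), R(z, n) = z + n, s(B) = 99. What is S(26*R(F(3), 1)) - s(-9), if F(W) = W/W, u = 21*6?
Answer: -8418/89 ≈ -94.584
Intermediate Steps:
u = 126
F(W) = 1
R(z, n) = n + z
S(b) = 5 - 2*b/(126 + b) (S(b) = 5 - (b + b)/(b + 126) = 5 - 2*b/(126 + b))
S(26*R(F(3), 1)) - s(-9) = 3*(210 + 26*(1 + 1))/(126 + 26*(1 + 1)) - 1*99 = 3*(210 + 26*2)/(126 + 26*2) - 99 = 3*(210 + 52)/(126 + 52) - 99 = 3*262/178 - 99 = 3*(1/178)*262 - 99 = 393/89 - 99 = -8418/89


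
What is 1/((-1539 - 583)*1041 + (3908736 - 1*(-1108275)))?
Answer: 1/2808009 ≈ 3.5612e-7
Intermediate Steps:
1/((-1539 - 583)*1041 + (3908736 - 1*(-1108275))) = 1/(-2122*1041 + (3908736 + 1108275)) = 1/(-2209002 + 5017011) = 1/2808009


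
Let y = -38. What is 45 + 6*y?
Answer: -183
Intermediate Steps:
45 + 6*y = 45 + 6*(-38) = 45 - 228 = -183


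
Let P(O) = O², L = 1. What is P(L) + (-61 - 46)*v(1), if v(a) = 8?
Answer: -855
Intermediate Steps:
P(L) + (-61 - 46)*v(1) = 1² + (-61 - 46)*8 = 1 - 107*8 = 1 - 856 = -855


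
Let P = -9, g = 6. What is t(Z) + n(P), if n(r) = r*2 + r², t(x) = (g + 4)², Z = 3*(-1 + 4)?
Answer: 163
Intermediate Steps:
Z = 9 (Z = 3*3 = 9)
t(x) = 100 (t(x) = (6 + 4)² = 10² = 100)
n(r) = r² + 2*r (n(r) = 2*r + r² = r² + 2*r)
t(Z) + n(P) = 100 - 9*(2 - 9) = 100 - 9*(-7) = 100 + 63 = 163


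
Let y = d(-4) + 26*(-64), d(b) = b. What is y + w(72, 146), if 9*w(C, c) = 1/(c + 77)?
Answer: -3347675/2007 ≈ -1668.0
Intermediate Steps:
w(C, c) = 1/(9*(77 + c)) (w(C, c) = 1/(9*(c + 77)) = 1/(9*(77 + c)))
y = -1668 (y = -4 + 26*(-64) = -4 - 1664 = -1668)
y + w(72, 146) = -1668 + 1/(9*(77 + 146)) = -1668 + (⅑)/223 = -1668 + (⅑)*(1/223) = -1668 + 1/2007 = -3347675/2007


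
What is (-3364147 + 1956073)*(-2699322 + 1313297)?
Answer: 1951625765850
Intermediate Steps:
(-3364147 + 1956073)*(-2699322 + 1313297) = -1408074*(-1386025) = 1951625765850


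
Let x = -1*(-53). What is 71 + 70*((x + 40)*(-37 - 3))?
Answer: -260329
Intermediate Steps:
x = 53
71 + 70*((x + 40)*(-37 - 3)) = 71 + 70*((53 + 40)*(-37 - 3)) = 71 + 70*(93*(-40)) = 71 + 70*(-3720) = 71 - 260400 = -260329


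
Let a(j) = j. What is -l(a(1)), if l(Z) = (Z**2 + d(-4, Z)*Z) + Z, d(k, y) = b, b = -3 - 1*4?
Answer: 5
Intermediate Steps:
b = -7 (b = -3 - 4 = -7)
d(k, y) = -7
l(Z) = Z**2 - 6*Z (l(Z) = (Z**2 - 7*Z) + Z = Z**2 - 6*Z)
-l(a(1)) = -(-6 + 1) = -(-5) = -1*(-5) = 5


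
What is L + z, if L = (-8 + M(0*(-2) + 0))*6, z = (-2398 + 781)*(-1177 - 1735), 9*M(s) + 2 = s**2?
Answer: 14125964/3 ≈ 4.7087e+6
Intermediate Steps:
M(s) = -2/9 + s**2/9
z = 4708704 (z = -1617*(-2912) = 4708704)
L = -148/3 (L = (-8 + (-2/9 + (0*(-2) + 0)**2/9))*6 = (-8 + (-2/9 + (0 + 0)**2/9))*6 = (-8 + (-2/9 + (1/9)*0**2))*6 = (-8 + (-2/9 + (1/9)*0))*6 = (-8 + (-2/9 + 0))*6 = (-8 - 2/9)*6 = -74/9*6 = -148/3 ≈ -49.333)
L + z = -148/3 + 4708704 = 14125964/3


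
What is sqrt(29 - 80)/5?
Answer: I*sqrt(51)/5 ≈ 1.4283*I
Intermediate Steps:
sqrt(29 - 80)/5 = sqrt(-51)*(1/5) = (I*sqrt(51))*(1/5) = I*sqrt(51)/5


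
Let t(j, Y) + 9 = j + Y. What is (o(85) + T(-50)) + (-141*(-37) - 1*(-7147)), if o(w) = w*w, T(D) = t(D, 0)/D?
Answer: 979509/50 ≈ 19590.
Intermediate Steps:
t(j, Y) = -9 + Y + j (t(j, Y) = -9 + (j + Y) = -9 + (Y + j) = -9 + Y + j)
T(D) = (-9 + D)/D (T(D) = (-9 + 0 + D)/D = (-9 + D)/D)
o(w) = w**2
(o(85) + T(-50)) + (-141*(-37) - 1*(-7147)) = (85**2 + (-9 - 50)/(-50)) + (-141*(-37) - 1*(-7147)) = (7225 - 1/50*(-59)) + (5217 + 7147) = (7225 + 59/50) + 12364 = 361309/50 + 12364 = 979509/50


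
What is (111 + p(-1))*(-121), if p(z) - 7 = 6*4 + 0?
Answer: -17182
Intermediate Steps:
p(z) = 31 (p(z) = 7 + (6*4 + 0) = 7 + (24 + 0) = 7 + 24 = 31)
(111 + p(-1))*(-121) = (111 + 31)*(-121) = 142*(-121) = -17182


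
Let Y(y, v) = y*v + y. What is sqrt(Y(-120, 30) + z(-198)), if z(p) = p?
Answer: I*sqrt(3918) ≈ 62.594*I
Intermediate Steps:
Y(y, v) = y + v*y (Y(y, v) = v*y + y = y + v*y)
sqrt(Y(-120, 30) + z(-198)) = sqrt(-120*(1 + 30) - 198) = sqrt(-120*31 - 198) = sqrt(-3720 - 198) = sqrt(-3918) = I*sqrt(3918)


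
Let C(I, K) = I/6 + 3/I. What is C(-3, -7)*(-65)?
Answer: 195/2 ≈ 97.500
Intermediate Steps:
C(I, K) = 3/I + I/6 (C(I, K) = I*(1/6) + 3/I = I/6 + 3/I = 3/I + I/6)
C(-3, -7)*(-65) = (3/(-3) + (1/6)*(-3))*(-65) = (3*(-1/3) - 1/2)*(-65) = (-1 - 1/2)*(-65) = -3/2*(-65) = 195/2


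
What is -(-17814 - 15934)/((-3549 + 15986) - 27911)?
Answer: -16874/7737 ≈ -2.1810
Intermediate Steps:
-(-17814 - 15934)/((-3549 + 15986) - 27911) = -(-33748)/(12437 - 27911) = -(-33748)/(-15474) = -(-33748)*(-1)/15474 = -1*16874/7737 = -16874/7737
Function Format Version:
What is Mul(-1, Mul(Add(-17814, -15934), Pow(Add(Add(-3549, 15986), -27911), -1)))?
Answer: Rational(-16874, 7737) ≈ -2.1810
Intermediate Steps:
Mul(-1, Mul(Add(-17814, -15934), Pow(Add(Add(-3549, 15986), -27911), -1))) = Mul(-1, Mul(-33748, Pow(Add(12437, -27911), -1))) = Mul(-1, Mul(-33748, Pow(-15474, -1))) = Mul(-1, Mul(-33748, Rational(-1, 15474))) = Mul(-1, Rational(16874, 7737)) = Rational(-16874, 7737)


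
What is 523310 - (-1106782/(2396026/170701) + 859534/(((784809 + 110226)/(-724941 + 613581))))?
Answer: 50689749632953357/71484237697 ≈ 7.0910e+5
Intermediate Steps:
523310 - (-1106782/(2396026/170701) + 859534/(((784809 + 110226)/(-724941 + 613581)))) = 523310 - (-1106782/(2396026*(1/170701)) + 859534/((895035/(-111360)))) = 523310 - (-1106782/2396026/170701 + 859534/((895035*(-1/111360)))) = 523310 - (-1106782*170701/2396026 + 859534/(-59669/7424)) = 523310 - (-94464397091/1198013 + 859534*(-7424/59669)) = 523310 - (-94464397091/1198013 - 6381180416/59669) = 523310 - 1*(-13281333203736287/71484237697) = 523310 + 13281333203736287/71484237697 = 50689749632953357/71484237697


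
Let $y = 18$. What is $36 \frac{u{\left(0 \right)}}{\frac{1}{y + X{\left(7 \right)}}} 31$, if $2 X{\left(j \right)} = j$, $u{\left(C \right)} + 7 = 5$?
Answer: $-47988$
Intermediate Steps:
$u{\left(C \right)} = -2$ ($u{\left(C \right)} = -7 + 5 = -2$)
$X{\left(j \right)} = \frac{j}{2}$
$36 \frac{u{\left(0 \right)}}{\frac{1}{y + X{\left(7 \right)}}} 31 = 36 \left(- \frac{2}{\frac{1}{18 + \frac{1}{2} \cdot 7}}\right) 31 = 36 \left(- \frac{2}{\frac{1}{18 + \frac{7}{2}}}\right) 31 = 36 \left(- \frac{2}{\frac{1}{\frac{43}{2}}}\right) 31 = 36 \left(- \frac{2}{\frac{2}{43}}\right) 31 = 36 \left(\left(-2\right) \frac{43}{2}\right) 31 = 36 \left(-43\right) 31 = \left(-1548\right) 31 = -47988$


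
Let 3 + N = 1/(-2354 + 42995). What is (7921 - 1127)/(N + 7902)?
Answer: 138057477/160511630 ≈ 0.86011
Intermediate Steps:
N = -121922/40641 (N = -3 + 1/(-2354 + 42995) = -3 + 1/40641 = -121922/40641 ≈ -3.0000)
(7921 - 1127)/(N + 7902) = (7921 - 1127)/(-121922/40641 + 7902) = 6794/(321023260/40641) = 6794*(40641/321023260) = 138057477/160511630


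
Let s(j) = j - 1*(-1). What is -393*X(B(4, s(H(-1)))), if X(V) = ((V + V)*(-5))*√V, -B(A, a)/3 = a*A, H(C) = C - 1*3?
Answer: 848880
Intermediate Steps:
H(C) = -3 + C (H(C) = C - 3 = -3 + C)
s(j) = 1 + j (s(j) = j + 1 = 1 + j)
B(A, a) = -3*A*a (B(A, a) = -3*a*A = -3*A*a)
X(V) = -10*V^(3/2) (X(V) = ((2*V)*(-5))*√V = (-10*V)*√V = -10*V^(3/2))
-393*X(B(4, s(H(-1)))) = -(-3930)*(-3*4*(1 + (-3 - 1)))^(3/2) = -(-3930)*(-3*4*(1 - 4))^(3/2) = -(-3930)*(-3*4*(-3))^(3/2) = -(-3930)*36^(3/2) = -(-3930)*216 = -393*(-2160) = 848880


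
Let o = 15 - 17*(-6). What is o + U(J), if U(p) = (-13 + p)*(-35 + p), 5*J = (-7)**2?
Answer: 4941/25 ≈ 197.64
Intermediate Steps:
o = 117 (o = 15 + 102 = 117)
J = 49/5 (J = (1/5)*(-7)**2 = (1/5)*49 = 49/5 ≈ 9.8000)
U(p) = (-35 + p)*(-13 + p)
o + U(J) = 117 + (455 + (49/5)**2 - 48*49/5) = 117 + (455 + 2401/25 - 2352/5) = 117 + 2016/25 = 4941/25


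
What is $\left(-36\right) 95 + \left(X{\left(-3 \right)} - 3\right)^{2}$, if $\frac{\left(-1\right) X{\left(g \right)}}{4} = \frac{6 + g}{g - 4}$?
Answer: $- \frac{167499}{49} \approx -3418.3$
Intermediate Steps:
$X{\left(g \right)} = - \frac{4 \left(6 + g\right)}{-4 + g}$ ($X{\left(g \right)} = - 4 \frac{6 + g}{g - 4} = - 4 \frac{6 + g}{-4 + g} = - \frac{4 \left(6 + g\right)}{-4 + g}$)
$\left(-36\right) 95 + \left(X{\left(-3 \right)} - 3\right)^{2} = \left(-36\right) 95 + \left(\frac{4 \left(-6 - -3\right)}{-4 - 3} - 3\right)^{2} = -3420 + \left(\frac{4 \left(-6 + 3\right)}{-7} - 3\right)^{2} = -3420 + \left(4 \left(- \frac{1}{7}\right) \left(-3\right) - 3\right)^{2} = -3420 + \left(\frac{12}{7} - 3\right)^{2} = -3420 + \left(- \frac{9}{7}\right)^{2} = -3420 + \frac{81}{49} = - \frac{167499}{49}$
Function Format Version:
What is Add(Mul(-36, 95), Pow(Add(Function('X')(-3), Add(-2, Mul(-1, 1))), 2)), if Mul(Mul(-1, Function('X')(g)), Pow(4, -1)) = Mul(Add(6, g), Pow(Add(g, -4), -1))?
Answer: Rational(-167499, 49) ≈ -3418.3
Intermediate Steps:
Function('X')(g) = Mul(-4, Pow(Add(-4, g), -1), Add(6, g)) (Function('X')(g) = Mul(-4, Mul(Add(6, g), Pow(Add(g, -4), -1))) = Mul(-4, Mul(Add(6, g), Pow(Add(-4, g), -1))) = Mul(-4, Mul(Pow(Add(-4, g), -1), Add(6, g))) = Mul(-4, Pow(Add(-4, g), -1), Add(6, g)))
Add(Mul(-36, 95), Pow(Add(Function('X')(-3), Add(-2, Mul(-1, 1))), 2)) = Add(Mul(-36, 95), Pow(Add(Mul(4, Pow(Add(-4, -3), -1), Add(-6, Mul(-1, -3))), Add(-2, Mul(-1, 1))), 2)) = Add(-3420, Pow(Add(Mul(4, Pow(-7, -1), Add(-6, 3)), Add(-2, -1)), 2)) = Add(-3420, Pow(Add(Mul(4, Rational(-1, 7), -3), -3), 2)) = Add(-3420, Pow(Add(Rational(12, 7), -3), 2)) = Add(-3420, Pow(Rational(-9, 7), 2)) = Add(-3420, Rational(81, 49)) = Rational(-167499, 49)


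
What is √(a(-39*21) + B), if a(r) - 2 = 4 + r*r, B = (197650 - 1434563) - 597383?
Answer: 3*I*√129281 ≈ 1078.7*I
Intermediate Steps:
B = -1834296 (B = -1236913 - 597383 = -1834296)
a(r) = 6 + r² (a(r) = 2 + (4 + r*r) = 2 + (4 + r²) = 6 + r²)
√(a(-39*21) + B) = √((6 + (-39*21)²) - 1834296) = √((6 + (-819)²) - 1834296) = √((6 + 670761) - 1834296) = √(670767 - 1834296) = √(-1163529) = 3*I*√129281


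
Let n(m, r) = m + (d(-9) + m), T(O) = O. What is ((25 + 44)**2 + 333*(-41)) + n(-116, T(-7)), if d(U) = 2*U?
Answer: -9142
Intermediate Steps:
n(m, r) = -18 + 2*m (n(m, r) = m + (2*(-9) + m) = m + (-18 + m) = -18 + 2*m)
((25 + 44)**2 + 333*(-41)) + n(-116, T(-7)) = ((25 + 44)**2 + 333*(-41)) + (-18 + 2*(-116)) = (69**2 - 13653) + (-18 - 232) = (4761 - 13653) - 250 = -8892 - 250 = -9142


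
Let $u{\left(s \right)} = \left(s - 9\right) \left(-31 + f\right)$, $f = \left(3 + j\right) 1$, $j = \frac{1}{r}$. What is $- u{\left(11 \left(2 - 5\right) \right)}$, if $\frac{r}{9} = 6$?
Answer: $- \frac{10577}{9} \approx -1175.2$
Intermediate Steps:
$r = 54$ ($r = 9 \cdot 6 = 54$)
$j = \frac{1}{54} \approx 0.018519$
$f = \frac{163}{54}$ ($f = \left(3 + \frac{1}{54}\right) 1 = \frac{163}{54} \cdot 1 = \frac{163}{54} \approx 3.0185$)
$u{\left(s \right)} = \frac{1511}{6} - \frac{1511 s}{54}$ ($u{\left(s \right)} = \left(s - 9\right) \left(-31 + \frac{163}{54}\right) = \left(-9 + s\right) \left(- \frac{1511}{54}\right) = \frac{1511}{6} - \frac{1511 s}{54}$)
$- u{\left(11 \left(2 - 5\right) \right)} = - (\frac{1511}{6} - \frac{1511 \cdot 11 \left(2 - 5\right)}{54}) = - (\frac{1511}{6} - \frac{1511 \cdot 11 \left(-3\right)}{54}) = - (\frac{1511}{6} - - \frac{16621}{18}) = - (\frac{1511}{6} + \frac{16621}{18}) = \left(-1\right) \frac{10577}{9} = - \frac{10577}{9}$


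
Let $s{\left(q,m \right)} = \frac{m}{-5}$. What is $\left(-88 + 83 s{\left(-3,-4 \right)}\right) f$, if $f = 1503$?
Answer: $- \frac{162324}{5} \approx -32465.0$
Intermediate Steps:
$s{\left(q,m \right)} = - \frac{m}{5}$ ($s{\left(q,m \right)} = m \left(- \frac{1}{5}\right) = - \frac{m}{5}$)
$\left(-88 + 83 s{\left(-3,-4 \right)}\right) f = \left(-88 + 83 \left(\left(- \frac{1}{5}\right) \left(-4\right)\right)\right) 1503 = \left(-88 + 83 \cdot \frac{4}{5}\right) 1503 = \left(-88 + \frac{332}{5}\right) 1503 = \left(- \frac{108}{5}\right) 1503 = - \frac{162324}{5}$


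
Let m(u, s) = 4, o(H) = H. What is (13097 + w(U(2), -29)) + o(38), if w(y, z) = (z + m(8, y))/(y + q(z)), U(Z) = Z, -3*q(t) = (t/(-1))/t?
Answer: 91870/7 ≈ 13124.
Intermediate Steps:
q(t) = ⅓ (q(t) = -t/(-1)/(3*t) = -t*(-1)/(3*t) = -(-t)/(3*t) = -⅓*(-1) = ⅓)
w(y, z) = (4 + z)/(⅓ + y) (w(y, z) = (z + 4)/(y + ⅓) = (4 + z)/(⅓ + y))
(13097 + w(U(2), -29)) + o(38) = (13097 + 3*(4 - 29)/(1 + 3*2)) + 38 = (13097 + 3*(-25)/(1 + 6)) + 38 = (13097 + 3*(-25)/7) + 38 = (13097 + 3*(⅐)*(-25)) + 38 = (13097 - 75/7) + 38 = 91604/7 + 38 = 91870/7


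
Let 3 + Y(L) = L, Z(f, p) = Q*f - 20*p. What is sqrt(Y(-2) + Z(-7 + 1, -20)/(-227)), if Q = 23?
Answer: I*sqrt(317119)/227 ≈ 2.4808*I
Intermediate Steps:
Z(f, p) = -20*p + 23*f (Z(f, p) = 23*f - 20*p = -20*p + 23*f)
Y(L) = -3 + L
sqrt(Y(-2) + Z(-7 + 1, -20)/(-227)) = sqrt((-3 - 2) + (-20*(-20) + 23*(-7 + 1))/(-227)) = sqrt(-5 + (400 + 23*(-6))*(-1/227)) = sqrt(-5 + (400 - 138)*(-1/227)) = sqrt(-5 + 262*(-1/227)) = sqrt(-5 - 262/227) = sqrt(-1397/227) = I*sqrt(317119)/227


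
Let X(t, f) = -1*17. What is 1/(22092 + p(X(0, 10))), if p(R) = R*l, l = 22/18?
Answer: 9/198641 ≈ 4.5308e-5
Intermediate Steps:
X(t, f) = -17
l = 11/9 (l = 22*(1/18) = 11/9 ≈ 1.2222)
p(R) = 11*R/9 (p(R) = R*(11/9) = 11*R/9)
1/(22092 + p(X(0, 10))) = 1/(22092 + (11/9)*(-17)) = 1/(22092 - 187/9) = 1/(198641/9) = 9/198641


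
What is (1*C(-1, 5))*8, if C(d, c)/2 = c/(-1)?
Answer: -80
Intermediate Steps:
C(d, c) = -2*c (C(d, c) = 2*(c/(-1)) = 2*(c*(-1)) = 2*(-c) = -2*c)
(1*C(-1, 5))*8 = (1*(-2*5))*8 = (1*(-10))*8 = -10*8 = -80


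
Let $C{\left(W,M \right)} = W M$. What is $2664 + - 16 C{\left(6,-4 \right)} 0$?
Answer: $2664$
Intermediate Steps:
$C{\left(W,M \right)} = M W$
$2664 + - 16 C{\left(6,-4 \right)} 0 = 2664 + - 16 \left(\left(-4\right) 6\right) 0 = 2664 + \left(-16\right) \left(-24\right) 0 = 2664 + 384 \cdot 0 = 2664 + 0 = 2664$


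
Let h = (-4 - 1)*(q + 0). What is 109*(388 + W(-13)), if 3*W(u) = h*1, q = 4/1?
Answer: 124696/3 ≈ 41565.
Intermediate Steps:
q = 4 (q = 4*1 = 4)
h = -20 (h = (-4 - 1)*(4 + 0) = -5*4 = -20)
W(u) = -20/3 (W(u) = (-20*1)/3 = (⅓)*(-20) = -20/3)
109*(388 + W(-13)) = 109*(388 - 20/3) = 109*(1144/3) = 124696/3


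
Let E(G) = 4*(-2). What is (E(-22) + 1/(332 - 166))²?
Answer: 1760929/27556 ≈ 63.904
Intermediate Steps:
E(G) = -8
(E(-22) + 1/(332 - 166))² = (-8 + 1/(332 - 166))² = (-8 + 1/166)² = (-1327/166)² = 1760929/27556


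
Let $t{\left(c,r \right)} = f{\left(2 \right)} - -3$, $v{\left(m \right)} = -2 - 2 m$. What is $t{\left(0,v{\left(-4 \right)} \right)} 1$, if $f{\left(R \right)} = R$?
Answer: $5$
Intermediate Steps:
$t{\left(c,r \right)} = 5$ ($t{\left(c,r \right)} = 2 - -3 = 2 + 3 = 5$)
$t{\left(0,v{\left(-4 \right)} \right)} 1 = 5 \cdot 1 = 5$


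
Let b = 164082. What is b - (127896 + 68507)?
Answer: -32321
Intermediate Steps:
b - (127896 + 68507) = 164082 - (127896 + 68507) = 164082 - 1*196403 = 164082 - 196403 = -32321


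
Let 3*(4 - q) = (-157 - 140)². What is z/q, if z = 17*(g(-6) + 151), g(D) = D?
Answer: -2465/29399 ≈ -0.083846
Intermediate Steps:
q = -29399 (q = 4 - (-157 - 140)²/3 = 4 - ⅓*(-297)² = 4 - ⅓*88209 = 4 - 29403 = -29399)
z = 2465 (z = 17*(-6 + 151) = 17*145 = 2465)
z/q = 2465/(-29399) = 2465*(-1/29399) = -2465/29399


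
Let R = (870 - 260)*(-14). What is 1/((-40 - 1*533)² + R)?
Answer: 1/319789 ≈ 3.1271e-6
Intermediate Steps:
R = -8540 (R = 610*(-14) = -8540)
1/((-40 - 1*533)² + R) = 1/((-40 - 1*533)² - 8540) = 1/((-40 - 533)² - 8540) = 1/((-573)² - 8540) = 1/(328329 - 8540) = 1/319789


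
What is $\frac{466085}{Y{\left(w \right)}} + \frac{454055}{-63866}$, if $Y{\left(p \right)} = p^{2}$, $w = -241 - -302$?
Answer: $\frac{28077445955}{237645386} \approx 118.15$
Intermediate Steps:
$w = 61$ ($w = -241 + 302 = 61$)
$\frac{466085}{Y{\left(w \right)}} + \frac{454055}{-63866} = \frac{466085}{61^{2}} + \frac{454055}{-63866} = \frac{466085}{3721} + 454055 \left(- \frac{1}{63866}\right) = 466085 \cdot \frac{1}{3721} - \frac{454055}{63866} = \frac{466085}{3721} - \frac{454055}{63866} = \frac{28077445955}{237645386}$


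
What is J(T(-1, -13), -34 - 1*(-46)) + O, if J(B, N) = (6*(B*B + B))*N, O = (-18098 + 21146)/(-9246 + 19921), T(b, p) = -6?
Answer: 23061048/10675 ≈ 2160.3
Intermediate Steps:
O = 3048/10675 ≈ 0.28553
J(B, N) = N*(6*B + 6*B²) (J(B, N) = (6*(B² + B))*N = (6*(B + B²))*N = (6*B + 6*B²)*N = N*(6*B + 6*B²))
J(T(-1, -13), -34 - 1*(-46)) + O = 6*(-6)*(-34 - 1*(-46))*(1 - 6) + 3048/10675 = 6*(-6)*(-34 + 46)*(-5) + 3048/10675 = 6*(-6)*12*(-5) + 3048/10675 = 2160 + 3048/10675 = 23061048/10675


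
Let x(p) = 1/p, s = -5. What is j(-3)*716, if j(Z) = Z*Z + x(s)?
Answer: 31504/5 ≈ 6300.8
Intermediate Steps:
x(p) = 1/p
j(Z) = -⅕ + Z² (j(Z) = Z*Z + 1/(-5) = Z² - ⅕ = -⅕ + Z²)
j(-3)*716 = (-⅕ + (-3)²)*716 = (-⅕ + 9)*716 = (44/5)*716 = 31504/5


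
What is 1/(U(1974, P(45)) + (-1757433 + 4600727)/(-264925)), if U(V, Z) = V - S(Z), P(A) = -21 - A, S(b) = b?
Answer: 264925/537603706 ≈ 0.00049279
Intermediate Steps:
U(V, Z) = V - Z
1/(U(1974, P(45)) + (-1757433 + 4600727)/(-264925)) = 1/((1974 - (-21 - 1*45)) + (-1757433 + 4600727)/(-264925)) = 1/((1974 - (-21 - 45)) + 2843294*(-1/264925)) = 1/((1974 - 1*(-66)) - 2843294/264925) = 1/((1974 + 66) - 2843294/264925) = 1/(2040 - 2843294/264925) = 1/(537603706/264925) = 264925/537603706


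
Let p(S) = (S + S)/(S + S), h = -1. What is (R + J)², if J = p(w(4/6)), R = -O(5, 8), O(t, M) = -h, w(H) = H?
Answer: 0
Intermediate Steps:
O(t, M) = 1 (O(t, M) = -1*(-1) = 1)
p(S) = 1 (p(S) = (2*S)/((2*S)) = (2*S)*(1/(2*S)) = 1)
R = -1 (R = -1*1 = -1)
J = 1
(R + J)² = (-1 + 1)² = 0² = 0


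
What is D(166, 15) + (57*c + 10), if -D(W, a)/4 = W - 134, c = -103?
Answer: -5989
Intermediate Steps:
D(W, a) = 536 - 4*W (D(W, a) = -4*(W - 134) = -4*(-134 + W) = 536 - 4*W)
D(166, 15) + (57*c + 10) = (536 - 4*166) + (57*(-103) + 10) = (536 - 664) + (-5871 + 10) = -128 - 5861 = -5989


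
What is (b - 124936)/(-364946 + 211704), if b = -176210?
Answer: 150573/76621 ≈ 1.9652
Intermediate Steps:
(b - 124936)/(-364946 + 211704) = (-176210 - 124936)/(-364946 + 211704) = -301146/(-153242) = -301146*(-1/153242) = 150573/76621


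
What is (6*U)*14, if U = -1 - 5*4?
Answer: -1764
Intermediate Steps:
U = -21 (U = -1 - 20 = -21)
(6*U)*14 = (6*(-21))*14 = -126*14 = -1764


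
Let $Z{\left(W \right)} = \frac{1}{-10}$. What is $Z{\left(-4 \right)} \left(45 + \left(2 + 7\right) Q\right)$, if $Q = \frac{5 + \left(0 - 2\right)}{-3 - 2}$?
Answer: $- \frac{99}{25} \approx -3.96$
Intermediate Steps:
$Z{\left(W \right)} = - \frac{1}{10}$
$Q = - \frac{3}{5}$ ($Q = \frac{5 + \left(0 - 2\right)}{-5} = \left(5 - 2\right) \left(- \frac{1}{5}\right) = 3 \left(- \frac{1}{5}\right) = - \frac{3}{5} \approx -0.6$)
$Z{\left(-4 \right)} \left(45 + \left(2 + 7\right) Q\right) = - \frac{45 + \left(2 + 7\right) \left(- \frac{3}{5}\right)}{10} = - \frac{45 + 9 \left(- \frac{3}{5}\right)}{10} = - \frac{45 - \frac{27}{5}}{10} = \left(- \frac{1}{10}\right) \frac{198}{5} = - \frac{99}{25}$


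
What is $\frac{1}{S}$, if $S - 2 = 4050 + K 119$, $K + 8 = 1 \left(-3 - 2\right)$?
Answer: $\frac{1}{2505} \approx 0.0003992$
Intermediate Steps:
$K = -13$ ($K = -8 + 1 \left(-3 - 2\right) = -8 + 1 \left(-5\right) = -8 - 5 = -13$)
$S = 2505$ ($S = 2 + \left(4050 - 1547\right) = 2 + 2503 = 2505$)
$\frac{1}{S} = \frac{1}{2505}$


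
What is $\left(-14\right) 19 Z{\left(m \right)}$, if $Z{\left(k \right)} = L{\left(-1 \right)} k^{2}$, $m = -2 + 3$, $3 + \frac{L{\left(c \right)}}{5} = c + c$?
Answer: $6650$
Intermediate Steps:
$L{\left(c \right)} = -15 + 10 c$ ($L{\left(c \right)} = -15 + 5 \left(c + c\right) = -15 + 5 \cdot 2 c = -15 + 10 c$)
$m = 1$
$Z{\left(k \right)} = - 25 k^{2}$ ($Z{\left(k \right)} = \left(-15 + 10 \left(-1\right)\right) k^{2} = \left(-15 - 10\right) k^{2} = - 25 k^{2}$)
$\left(-14\right) 19 Z{\left(m \right)} = \left(-14\right) 19 \left(- 25 \cdot 1^{2}\right) = - 266 \left(\left(-25\right) 1\right) = \left(-266\right) \left(-25\right) = 6650$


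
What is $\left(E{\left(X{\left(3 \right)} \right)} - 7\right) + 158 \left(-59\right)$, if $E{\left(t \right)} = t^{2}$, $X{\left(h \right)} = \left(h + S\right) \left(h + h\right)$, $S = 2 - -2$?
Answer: $-7565$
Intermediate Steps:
$S = 4$ ($S = 2 + 2 = 4$)
$X{\left(h \right)} = 2 h \left(4 + h\right)$ ($X{\left(h \right)} = \left(h + 4\right) \left(h + h\right) = \left(4 + h\right) 2 h = 2 h \left(4 + h\right)$)
$\left(E{\left(X{\left(3 \right)} \right)} - 7\right) + 158 \left(-59\right) = \left(\left(2 \cdot 3 \left(4 + 3\right)\right)^{2} - 7\right) + 158 \left(-59\right) = \left(\left(2 \cdot 3 \cdot 7\right)^{2} - 7\right) - 9322 = \left(42^{2} - 7\right) - 9322 = \left(1764 - 7\right) - 9322 = 1757 - 9322 = -7565$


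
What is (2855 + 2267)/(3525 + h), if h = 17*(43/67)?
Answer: 171587/118453 ≈ 1.4486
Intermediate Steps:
h = 731/67 (h = 17*(43*(1/67)) = 17*(43/67) = 731/67 ≈ 10.910)
(2855 + 2267)/(3525 + h) = (2855 + 2267)/(3525 + 731/67) = 5122/(236906/67) = 5122*(67/236906) = 171587/118453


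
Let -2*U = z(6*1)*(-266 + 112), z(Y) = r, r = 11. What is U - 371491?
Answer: -370644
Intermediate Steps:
z(Y) = 11
U = 847 (U = -11*(-266 + 112)/2 = -11*(-154)/2 = -1/2*(-1694) = 847)
U - 371491 = 847 - 371491 = -370644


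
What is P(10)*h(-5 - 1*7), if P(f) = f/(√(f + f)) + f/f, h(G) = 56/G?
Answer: -14/3 - 14*√5/3 ≈ -15.102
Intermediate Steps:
P(f) = 1 + √2*√f/2 (P(f) = f/(√(2*f)) + 1 = f/((√2*√f)) + 1 = f*(√2/(2*√f)) + 1 = √2*√f/2 + 1 = 1 + √2*√f/2)
P(10)*h(-5 - 1*7) = (1 + √2*√10/2)*(56/(-5 - 1*7)) = (1 + √5)*(56/(-5 - 7)) = (1 + √5)*(56/(-12)) = (1 + √5)*(56*(-1/12)) = (1 + √5)*(-14/3) = -14/3 - 14*√5/3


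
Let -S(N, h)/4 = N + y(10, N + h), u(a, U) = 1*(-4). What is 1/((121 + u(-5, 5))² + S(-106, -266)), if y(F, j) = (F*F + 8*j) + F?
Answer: 1/25577 ≈ 3.9098e-5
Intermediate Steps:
u(a, U) = -4
y(F, j) = F + F² + 8*j (y(F, j) = (F² + 8*j) + F = F + F² + 8*j)
S(N, h) = -440 - 36*N - 32*h (S(N, h) = -4*(N + (10 + 10² + 8*(N + h))) = -4*(N + (10 + 100 + (8*N + 8*h))) = -4*(N + (110 + 8*N + 8*h)) = -4*(110 + 8*h + 9*N) = -440 - 36*N - 32*h)
1/((121 + u(-5, 5))² + S(-106, -266)) = 1/((121 - 4)² + (-440 - 36*(-106) - 32*(-266))) = 1/(117² + (-440 + 3816 + 8512)) = 1/(13689 + 11888) = 1/25577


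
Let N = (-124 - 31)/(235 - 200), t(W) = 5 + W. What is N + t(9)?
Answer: 67/7 ≈ 9.5714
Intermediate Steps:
N = -31/7 (N = -155/35 = -155*1/35 = -31/7 ≈ -4.4286)
N + t(9) = -31/7 + (5 + 9) = -31/7 + 14 = 67/7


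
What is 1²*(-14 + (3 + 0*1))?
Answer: -11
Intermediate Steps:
1²*(-14 + (3 + 0*1)) = 1*(-14 + (3 + 0)) = 1*(-14 + 3) = 1*(-11) = -11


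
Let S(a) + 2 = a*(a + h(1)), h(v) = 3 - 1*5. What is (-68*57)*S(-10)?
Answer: -457368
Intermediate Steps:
h(v) = -2 (h(v) = 3 - 5 = -2)
S(a) = -2 + a*(-2 + a) (S(a) = -2 + a*(a - 2) = -2 + a*(-2 + a))
(-68*57)*S(-10) = (-68*57)*(-2 + (-10)² - 2*(-10)) = -3876*(-2 + 100 + 20) = -3876*118 = -457368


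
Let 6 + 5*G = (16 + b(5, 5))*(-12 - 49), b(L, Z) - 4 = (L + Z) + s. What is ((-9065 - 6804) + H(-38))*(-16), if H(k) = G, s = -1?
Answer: 259584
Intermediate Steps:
b(L, Z) = 3 + L + Z (b(L, Z) = 4 + ((L + Z) - 1) = 4 + (-1 + L + Z) = 3 + L + Z)
G = -355 (G = -6/5 + ((16 + (3 + 5 + 5))*(-12 - 49))/5 = -6/5 + ((16 + 13)*(-61))/5 = -6/5 + (29*(-61))/5 = -6/5 + (⅕)*(-1769) = -6/5 - 1769/5 = -355)
H(k) = -355
((-9065 - 6804) + H(-38))*(-16) = ((-9065 - 6804) - 355)*(-16) = (-15869 - 355)*(-16) = -16224*(-16) = 259584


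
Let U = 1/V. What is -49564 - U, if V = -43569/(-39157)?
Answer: -2159493073/43569 ≈ -49565.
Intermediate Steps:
V = 43569/39157 (V = -43569*(-1/39157) = 43569/39157 ≈ 1.1127)
U = 39157/43569 (U = 1/(43569/39157) = 39157/43569 ≈ 0.89874)
-49564 - U = -49564 - 1*39157/43569 = -49564 - 39157/43569 = -2159493073/43569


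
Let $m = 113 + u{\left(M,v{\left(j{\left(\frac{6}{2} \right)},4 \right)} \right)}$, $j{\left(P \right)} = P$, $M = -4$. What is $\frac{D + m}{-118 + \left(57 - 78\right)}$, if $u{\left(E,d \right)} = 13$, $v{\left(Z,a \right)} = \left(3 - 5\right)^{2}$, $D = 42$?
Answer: $- \frac{168}{139} \approx -1.2086$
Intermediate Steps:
$v{\left(Z,a \right)} = 4$ ($v{\left(Z,a \right)} = \left(-2\right)^{2} = 4$)
$m = 126$ ($m = 113 + 13 = 126$)
$\frac{D + m}{-118 + \left(57 - 78\right)} = \frac{42 + 126}{-118 + \left(57 - 78\right)} = \frac{168}{-118 + \left(57 - 78\right)} = \frac{168}{-118 - 21} = \frac{168}{-139} = 168 \left(- \frac{1}{139}\right) = - \frac{168}{139}$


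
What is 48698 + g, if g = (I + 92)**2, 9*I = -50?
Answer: 4549822/81 ≈ 56171.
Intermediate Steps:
I = -50/9 (I = (1/9)*(-50) = -50/9 ≈ -5.5556)
g = 605284/81 (g = (-50/9 + 92)**2 = (778/9)**2 = 605284/81 ≈ 7472.6)
48698 + g = 48698 + 605284/81 = 4549822/81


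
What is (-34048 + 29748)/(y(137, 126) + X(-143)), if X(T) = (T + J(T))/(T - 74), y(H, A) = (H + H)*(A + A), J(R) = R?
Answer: -466550/7491851 ≈ -0.062274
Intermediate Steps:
y(H, A) = 4*A*H (y(H, A) = (2*H)*(2*A) = 4*A*H)
X(T) = 2*T/(-74 + T) (X(T) = (T + T)/(T - 74) = (2*T)/(-74 + T) = 2*T/(-74 + T))
(-34048 + 29748)/(y(137, 126) + X(-143)) = (-34048 + 29748)/(4*126*137 + 2*(-143)/(-74 - 143)) = -4300/(69048 + 2*(-143)/(-217)) = -4300/(69048 + 2*(-143)*(-1/217)) = -4300/(69048 + 286/217) = -4300/14983702/217 = -4300*217/14983702 = -466550/7491851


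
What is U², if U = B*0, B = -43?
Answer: 0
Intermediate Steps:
U = 0 (U = -43*0 = 0)
U² = 0² = 0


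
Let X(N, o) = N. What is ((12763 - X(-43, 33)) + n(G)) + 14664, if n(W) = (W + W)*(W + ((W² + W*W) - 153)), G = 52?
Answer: 579398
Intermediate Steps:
n(W) = 2*W*(-153 + W + 2*W²) (n(W) = (2*W)*(W + ((W² + W²) - 153)) = (2*W)*(W + (2*W² - 153)) = (2*W)*(W + (-153 + 2*W²)) = (2*W)*(-153 + W + 2*W²) = 2*W*(-153 + W + 2*W²))
((12763 - X(-43, 33)) + n(G)) + 14664 = ((12763 - 1*(-43)) + 2*52*(-153 + 52 + 2*52²)) + 14664 = ((12763 + 43) + 2*52*(-153 + 52 + 2*2704)) + 14664 = (12806 + 2*52*(-153 + 52 + 5408)) + 14664 = (12806 + 2*52*5307) + 14664 = (12806 + 551928) + 14664 = 564734 + 14664 = 579398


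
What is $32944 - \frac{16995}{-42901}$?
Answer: $\frac{1413347539}{42901} \approx 32944.0$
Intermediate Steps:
$32944 - \frac{16995}{-42901} = 32944 - 16995 \left(- \frac{1}{42901}\right) = 32944 - - \frac{16995}{42901} = 32944 + \frac{16995}{42901} = \frac{1413347539}{42901}$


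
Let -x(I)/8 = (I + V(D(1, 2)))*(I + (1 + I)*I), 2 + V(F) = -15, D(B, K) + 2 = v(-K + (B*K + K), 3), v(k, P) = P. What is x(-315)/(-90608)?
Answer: -2338110/809 ≈ -2890.1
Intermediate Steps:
D(B, K) = 1 (D(B, K) = -2 + 3 = 1)
V(F) = -17 (V(F) = -2 - 15 = -17)
x(I) = -8*(-17 + I)*(I + I*(1 + I)) (x(I) = -8*(I - 17)*(I + (1 + I)*I) = -8*(-17 + I)*(I + I*(1 + I)))
x(-315)/(-90608) = (8*(-315)*(34 - 1*(-315)**2 + 15*(-315)))/(-90608) = (8*(-315)*(34 - 1*99225 - 4725))*(-1/90608) = (8*(-315)*(34 - 99225 - 4725))*(-1/90608) = (8*(-315)*(-103916))*(-1/90608) = 261868320*(-1/90608) = -2338110/809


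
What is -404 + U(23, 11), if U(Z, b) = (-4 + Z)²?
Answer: -43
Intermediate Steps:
-404 + U(23, 11) = -404 + (-4 + 23)² = -404 + 19² = -404 + 361 = -43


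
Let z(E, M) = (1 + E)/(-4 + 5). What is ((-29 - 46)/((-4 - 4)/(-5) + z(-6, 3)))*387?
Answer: 145125/17 ≈ 8536.8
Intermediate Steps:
z(E, M) = 1 + E (z(E, M) = (1 + E)/1 = (1 + E)*1 = 1 + E)
((-29 - 46)/((-4 - 4)/(-5) + z(-6, 3)))*387 = ((-29 - 46)/((-4 - 4)/(-5) + (1 - 6)))*387 = -75/(-⅕*(-8) - 5)*387 = -75/(8/5 - 5)*387 = -75/(-17/5)*387 = -75*(-5/17)*387 = (375/17)*387 = 145125/17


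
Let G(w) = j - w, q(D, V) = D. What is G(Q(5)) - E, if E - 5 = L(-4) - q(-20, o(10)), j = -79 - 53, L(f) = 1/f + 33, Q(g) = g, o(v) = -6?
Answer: -779/4 ≈ -194.75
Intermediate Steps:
L(f) = 33 + 1/f
j = -132
G(w) = -132 - w
E = 231/4 (E = 5 + ((33 + 1/(-4)) - 1*(-20)) = 5 + ((33 - ¼) + 20) = 5 + (131/4 + 20) = 5 + 211/4 = 231/4 ≈ 57.750)
G(Q(5)) - E = (-132 - 1*5) - 1*231/4 = (-132 - 5) - 231/4 = -137 - 231/4 = -779/4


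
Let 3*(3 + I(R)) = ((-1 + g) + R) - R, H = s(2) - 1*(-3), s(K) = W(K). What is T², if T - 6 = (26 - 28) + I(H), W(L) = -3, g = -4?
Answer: 4/9 ≈ 0.44444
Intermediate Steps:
s(K) = -3
H = 0 (H = -3 - 1*(-3) = -3 + 3 = 0)
I(R) = -14/3 (I(R) = -3 + (((-1 - 4) + R) - R)/3 = -3 + ((-5 + R) - R)/3 = -3 + (⅓)*(-5) = -3 - 5/3 = -14/3)
T = -⅔ (T = 6 + ((26 - 28) - 14/3) = 6 + (-2 - 14/3) = 6 - 20/3 = -⅔ ≈ -0.66667)
T² = (-⅔)² = 4/9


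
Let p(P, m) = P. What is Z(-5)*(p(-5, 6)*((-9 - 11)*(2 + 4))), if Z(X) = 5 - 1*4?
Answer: 600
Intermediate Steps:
Z(X) = 1 (Z(X) = 5 - 4 = 1)
Z(-5)*(p(-5, 6)*((-9 - 11)*(2 + 4))) = 1*(-5*(-9 - 11)*(2 + 4)) = 1*(-(-100)*6) = 1*(-5*(-120)) = 1*600 = 600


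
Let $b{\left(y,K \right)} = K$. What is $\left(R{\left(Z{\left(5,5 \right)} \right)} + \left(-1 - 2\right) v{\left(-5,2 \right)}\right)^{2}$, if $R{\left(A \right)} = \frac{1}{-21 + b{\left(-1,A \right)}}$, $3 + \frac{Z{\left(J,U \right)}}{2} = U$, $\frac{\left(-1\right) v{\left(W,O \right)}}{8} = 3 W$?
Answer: $\frac{37466641}{289} \approx 1.2964 \cdot 10^{5}$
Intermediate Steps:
$v{\left(W,O \right)} = - 24 W$ ($v{\left(W,O \right)} = - 8 \cdot 3 W = - 24 W$)
$Z{\left(J,U \right)} = -6 + 2 U$
$R{\left(A \right)} = \frac{1}{-21 + A}$
$\left(R{\left(Z{\left(5,5 \right)} \right)} + \left(-1 - 2\right) v{\left(-5,2 \right)}\right)^{2} = \left(\frac{1}{-21 + \left(-6 + 2 \cdot 5\right)} + \left(-1 - 2\right) \left(\left(-24\right) \left(-5\right)\right)\right)^{2} = \left(\frac{1}{-21 + \left(-6 + 10\right)} - 360\right)^{2} = \left(\frac{1}{-21 + 4} - 360\right)^{2} = \left(\frac{1}{-17} - 360\right)^{2} = \left(- \frac{1}{17} - 360\right)^{2} = \left(- \frac{6121}{17}\right)^{2} = \frac{37466641}{289}$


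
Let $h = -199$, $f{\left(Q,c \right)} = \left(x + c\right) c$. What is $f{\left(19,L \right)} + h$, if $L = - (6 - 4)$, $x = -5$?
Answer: $-185$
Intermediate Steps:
$L = -2$ ($L = - (6 - 4) = \left(-1\right) 2 = -2$)
$f{\left(Q,c \right)} = c \left(-5 + c\right)$ ($f{\left(Q,c \right)} = \left(-5 + c\right) c = c \left(-5 + c\right)$)
$f{\left(19,L \right)} + h = - 2 \left(-5 - 2\right) - 199 = \left(-2\right) \left(-7\right) - 199 = 14 - 199 = -185$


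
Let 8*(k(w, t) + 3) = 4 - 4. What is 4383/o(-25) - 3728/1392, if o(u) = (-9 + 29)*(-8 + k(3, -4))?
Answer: -432581/19140 ≈ -22.601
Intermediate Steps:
k(w, t) = -3 (k(w, t) = -3 + (4 - 4)/8 = -3 + (1/8)*0 = -3 + 0 = -3)
o(u) = -220 (o(u) = (-9 + 29)*(-8 - 3) = 20*(-11) = -220)
4383/o(-25) - 3728/1392 = 4383/(-220) - 3728/1392 = 4383*(-1/220) - 3728*1/1392 = -4383/220 - 233/87 = -432581/19140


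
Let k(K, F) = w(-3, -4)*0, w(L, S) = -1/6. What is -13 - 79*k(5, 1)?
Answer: -13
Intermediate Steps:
w(L, S) = -⅙ (w(L, S) = -1*⅙ = -⅙)
k(K, F) = 0 (k(K, F) = -⅙*0 = 0)
-13 - 79*k(5, 1) = -13 - 79*0 = -13 + 0 = -13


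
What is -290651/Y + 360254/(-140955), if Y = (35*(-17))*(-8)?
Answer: -8536704149/134189160 ≈ -63.617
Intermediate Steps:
Y = 4760 (Y = -595*(-8) = 4760)
-290651/Y + 360254/(-140955) = -290651/4760 + 360254/(-140955) = -290651*1/4760 + 360254*(-1/140955) = -290651/4760 - 360254/140955 = -8536704149/134189160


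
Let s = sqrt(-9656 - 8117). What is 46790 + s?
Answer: 46790 + I*sqrt(17773) ≈ 46790.0 + 133.32*I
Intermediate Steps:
s = I*sqrt(17773) (s = sqrt(-17773) = I*sqrt(17773) ≈ 133.32*I)
46790 + s = 46790 + I*sqrt(17773)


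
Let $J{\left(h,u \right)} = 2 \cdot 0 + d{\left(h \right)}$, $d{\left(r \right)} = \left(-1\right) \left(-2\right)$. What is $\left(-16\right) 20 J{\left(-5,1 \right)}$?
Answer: $-640$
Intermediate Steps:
$d{\left(r \right)} = 2$
$J{\left(h,u \right)} = 2$ ($J{\left(h,u \right)} = 2 \cdot 0 + 2 = 0 + 2 = 2$)
$\left(-16\right) 20 J{\left(-5,1 \right)} = \left(-16\right) 20 \cdot 2 = \left(-320\right) 2 = -640$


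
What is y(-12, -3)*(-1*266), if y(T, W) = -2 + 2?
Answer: 0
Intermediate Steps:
y(T, W) = 0
y(-12, -3)*(-1*266) = 0*(-1*266) = 0*(-266) = 0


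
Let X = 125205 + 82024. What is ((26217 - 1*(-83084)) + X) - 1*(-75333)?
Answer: 391863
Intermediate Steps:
X = 207229
((26217 - 1*(-83084)) + X) - 1*(-75333) = ((26217 - 1*(-83084)) + 207229) - 1*(-75333) = ((26217 + 83084) + 207229) + 75333 = (109301 + 207229) + 75333 = 316530 + 75333 = 391863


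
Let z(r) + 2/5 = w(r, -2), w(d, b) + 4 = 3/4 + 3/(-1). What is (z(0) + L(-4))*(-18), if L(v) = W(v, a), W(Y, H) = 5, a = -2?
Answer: 297/10 ≈ 29.700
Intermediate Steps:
w(d, b) = -25/4 (w(d, b) = -4 + (3/4 + 3/(-1)) = -4 + (3*(¼) + 3*(-1)) = -4 + (¾ - 3) = -4 - 9/4 = -25/4)
L(v) = 5
z(r) = -133/20 (z(r) = -⅖ - 25/4 = -133/20)
(z(0) + L(-4))*(-18) = (-133/20 + 5)*(-18) = -33/20*(-18) = 297/10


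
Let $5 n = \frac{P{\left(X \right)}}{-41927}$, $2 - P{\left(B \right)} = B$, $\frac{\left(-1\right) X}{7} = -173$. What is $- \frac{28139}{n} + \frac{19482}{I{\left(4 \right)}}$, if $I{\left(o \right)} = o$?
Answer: $- \frac{11786061661}{2418} \approx -4.8743 \cdot 10^{6}$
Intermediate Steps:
$X = 1211$ ($X = \left(-7\right) \left(-173\right) = 1211$)
$P{\left(B \right)} = 2 - B$
$n = \frac{1209}{209635}$ ($n = \frac{\left(2 - 1211\right) \frac{1}{-41927}}{5} = \frac{\left(2 - 1211\right) \left(- \frac{1}{41927}\right)}{5} = \frac{\left(-1209\right) \left(- \frac{1}{41927}\right)}{5} = \frac{1}{5} \cdot \frac{1209}{41927} = \frac{1209}{209635} \approx 0.0057672$)
$- \frac{28139}{n} + \frac{19482}{I{\left(4 \right)}} = - \frac{28139}{\frac{1209}{209635}} + \frac{19482}{4} = \left(-28139\right) \frac{209635}{1209} + 19482 \cdot \frac{1}{4} = - \frac{5898919265}{1209} + \frac{9741}{2} = - \frac{11786061661}{2418}$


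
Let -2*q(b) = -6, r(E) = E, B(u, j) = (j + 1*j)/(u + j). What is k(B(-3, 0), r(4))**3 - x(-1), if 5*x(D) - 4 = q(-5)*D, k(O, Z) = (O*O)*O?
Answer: -1/5 ≈ -0.20000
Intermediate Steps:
B(u, j) = 2*j/(j + u) (B(u, j) = (j + j)/(j + u) = (2*j)/(j + u) = 2*j/(j + u))
q(b) = 3 (q(b) = -1/2*(-6) = 3)
k(O, Z) = O**3 (k(O, Z) = O**2*O = O**3)
x(D) = 4/5 + 3*D/5 (x(D) = 4/5 + (3*D)/5 = 4/5 + 3*D/5)
k(B(-3, 0), r(4))**3 - x(-1) = ((2*0/(0 - 3))**3)**3 - (4/5 + (3/5)*(-1)) = ((2*0/(-3))**3)**3 - (4/5 - 3/5) = ((2*0*(-1/3))**3)**3 - 1*1/5 = (0**3)**3 - 1/5 = 0**3 - 1/5 = 0 - 1/5 = -1/5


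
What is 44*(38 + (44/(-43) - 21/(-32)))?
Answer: 569613/344 ≈ 1655.9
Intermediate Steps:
44*(38 + (44/(-43) - 21/(-32))) = 44*(38 + (44*(-1/43) - 21*(-1/32))) = 44*(38 + (-44/43 + 21/32)) = 44*(38 - 505/1376) = 44*(51783/1376) = 569613/344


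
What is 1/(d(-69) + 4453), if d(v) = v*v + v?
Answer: 1/9145 ≈ 0.00010935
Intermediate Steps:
d(v) = v + v**2 (d(v) = v**2 + v = v + v**2)
1/(d(-69) + 4453) = 1/(-69*(1 - 69) + 4453) = 1/(-69*(-68) + 4453) = 1/(4692 + 4453) = 1/9145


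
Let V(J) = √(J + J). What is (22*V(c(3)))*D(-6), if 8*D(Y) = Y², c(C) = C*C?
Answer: 297*√2 ≈ 420.02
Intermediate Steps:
c(C) = C²
V(J) = √2*√J (V(J) = √(2*J) = √2*√J)
D(Y) = Y²/8
(22*V(c(3)))*D(-6) = (22*(√2*√(3²)))*((⅛)*(-6)²) = (22*(√2*√9))*((⅛)*36) = (22*(√2*3))*(9/2) = (22*(3*√2))*(9/2) = (66*√2)*(9/2) = 297*√2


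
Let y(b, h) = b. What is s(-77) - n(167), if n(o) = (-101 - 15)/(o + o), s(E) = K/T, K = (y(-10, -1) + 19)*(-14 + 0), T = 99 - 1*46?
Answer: -17968/8851 ≈ -2.0301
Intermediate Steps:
T = 53 (T = 99 - 46 = 53)
K = -126 (K = (-10 + 19)*(-14 + 0) = 9*(-14) = -126)
s(E) = -126/53
n(o) = -58/o (n(o) = -116*1/(2*o) = -58/o)
s(-77) - n(167) = -126/53 - (-58)/167 = -126/53 - 1*(-58/167) = -126/53 + 58/167 = -17968/8851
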